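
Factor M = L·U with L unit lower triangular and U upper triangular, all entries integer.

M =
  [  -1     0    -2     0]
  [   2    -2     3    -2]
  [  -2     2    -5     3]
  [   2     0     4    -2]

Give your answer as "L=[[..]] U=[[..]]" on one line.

  row1 -= -2·row0 → [0,-2,-1,-2]
  row2 -= 2·row0 → [0,2,-1,3]
  row3 -= -2·row0 → [0,0,0,-2]
  row2 -= -1·row1 → [0,0,-2,1]
  row3 -= 0·row1 → [0,0,0,-2]
  row3 -= 0·row2 → [0,0,0,-2]

L=[[1,0,0,0],[-2,1,0,0],[2,-1,1,0],[-2,0,0,1]] U=[[-1,0,-2,0],[0,-2,-1,-2],[0,0,-2,1],[0,0,0,-2]]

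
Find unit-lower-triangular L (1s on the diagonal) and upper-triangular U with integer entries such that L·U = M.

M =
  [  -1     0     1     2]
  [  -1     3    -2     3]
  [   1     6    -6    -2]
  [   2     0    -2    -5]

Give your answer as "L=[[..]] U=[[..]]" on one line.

L=[[1,0,0,0],[1,1,0,0],[-1,2,1,0],[-2,0,0,1]] U=[[-1,0,1,2],[0,3,-3,1],[0,0,1,-2],[0,0,0,-1]]

  r1 -= 1·r0 → [0,3,-3,1]
  r2 -= -1·r0 → [0,6,-5,0]
  r3 -= -2·r0 → [0,0,0,-1]
  r2 -= 2·r1 → [0,0,1,-2]
  r3 -= 0·r1 → [0,0,0,-1]
  r3 -= 0·r2 → [0,0,0,-1]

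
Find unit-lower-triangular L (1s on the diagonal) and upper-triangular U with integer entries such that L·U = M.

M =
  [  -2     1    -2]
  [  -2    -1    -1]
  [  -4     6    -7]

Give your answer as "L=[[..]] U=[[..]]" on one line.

L=[[1,0,0],[1,1,0],[2,-2,1]] U=[[-2,1,-2],[0,-2,1],[0,0,-1]]

  R1 -= 1·R0 → [0,-2,1]
  R2 -= 2·R0 → [0,4,-3]
  R2 -= -2·R1 → [0,0,-1]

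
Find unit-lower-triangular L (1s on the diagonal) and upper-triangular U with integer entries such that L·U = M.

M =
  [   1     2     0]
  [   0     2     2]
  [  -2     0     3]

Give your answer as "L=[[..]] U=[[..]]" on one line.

L=[[1,0,0],[0,1,0],[-2,2,1]] U=[[1,2,0],[0,2,2],[0,0,-1]]

  row1 -= 0·row0 → [0,2,2]
  row2 -= -2·row0 → [0,4,3]
  row2 -= 2·row1 → [0,0,-1]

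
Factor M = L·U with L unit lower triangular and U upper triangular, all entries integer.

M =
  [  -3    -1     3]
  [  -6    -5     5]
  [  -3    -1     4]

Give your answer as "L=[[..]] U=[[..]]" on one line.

L=[[1,0,0],[2,1,0],[1,0,1]] U=[[-3,-1,3],[0,-3,-1],[0,0,1]]

  row1 -= 2·row0 → [0,-3,-1]
  row2 -= 1·row0 → [0,0,1]
  row2 -= 0·row1 → [0,0,1]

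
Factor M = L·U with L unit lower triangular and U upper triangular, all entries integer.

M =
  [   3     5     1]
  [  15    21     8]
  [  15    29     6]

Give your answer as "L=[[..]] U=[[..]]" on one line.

  r1 -= 5·r0 → [0,-4,3]
  r2 -= 5·r0 → [0,4,1]
  r2 -= -1·r1 → [0,0,4]

L=[[1,0,0],[5,1,0],[5,-1,1]] U=[[3,5,1],[0,-4,3],[0,0,4]]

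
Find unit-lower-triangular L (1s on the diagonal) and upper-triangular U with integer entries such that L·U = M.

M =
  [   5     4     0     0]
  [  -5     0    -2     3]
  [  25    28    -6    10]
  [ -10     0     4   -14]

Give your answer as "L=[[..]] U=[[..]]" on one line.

  r1 -= -1·r0 → [0,4,-2,3]
  r2 -= 5·r0 → [0,8,-6,10]
  r3 -= -2·r0 → [0,8,4,-14]
  r2 -= 2·r1 → [0,0,-2,4]
  r3 -= 2·r1 → [0,0,8,-20]
  r3 -= -4·r2 → [0,0,0,-4]

L=[[1,0,0,0],[-1,1,0,0],[5,2,1,0],[-2,2,-4,1]] U=[[5,4,0,0],[0,4,-2,3],[0,0,-2,4],[0,0,0,-4]]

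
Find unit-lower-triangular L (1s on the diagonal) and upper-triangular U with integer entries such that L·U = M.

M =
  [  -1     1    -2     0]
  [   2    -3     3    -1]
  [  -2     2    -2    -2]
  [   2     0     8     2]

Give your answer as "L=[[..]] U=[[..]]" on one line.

  r1 -= -2·r0 → [0,-1,-1,-1]
  r2 -= 2·r0 → [0,0,2,-2]
  r3 -= -2·r0 → [0,2,4,2]
  r2 -= 0·r1 → [0,0,2,-2]
  r3 -= -2·r1 → [0,0,2,0]
  r3 -= 1·r2 → [0,0,0,2]

L=[[1,0,0,0],[-2,1,0,0],[2,0,1,0],[-2,-2,1,1]] U=[[-1,1,-2,0],[0,-1,-1,-1],[0,0,2,-2],[0,0,0,2]]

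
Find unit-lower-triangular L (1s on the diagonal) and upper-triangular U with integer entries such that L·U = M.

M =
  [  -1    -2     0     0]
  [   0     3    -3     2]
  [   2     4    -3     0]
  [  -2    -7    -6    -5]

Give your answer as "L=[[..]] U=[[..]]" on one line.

L=[[1,0,0,0],[0,1,0,0],[-2,0,1,0],[2,-1,3,1]] U=[[-1,-2,0,0],[0,3,-3,2],[0,0,-3,0],[0,0,0,-3]]

  R1 -= 0·R0 → [0,3,-3,2]
  R2 -= -2·R0 → [0,0,-3,0]
  R3 -= 2·R0 → [0,-3,-6,-5]
  R2 -= 0·R1 → [0,0,-3,0]
  R3 -= -1·R1 → [0,0,-9,-3]
  R3 -= 3·R2 → [0,0,0,-3]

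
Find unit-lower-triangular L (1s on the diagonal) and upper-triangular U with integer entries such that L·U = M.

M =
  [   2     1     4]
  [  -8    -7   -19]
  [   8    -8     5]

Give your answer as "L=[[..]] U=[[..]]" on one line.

L=[[1,0,0],[-4,1,0],[4,4,1]] U=[[2,1,4],[0,-3,-3],[0,0,1]]

  row1 -= -4·row0 → [0,-3,-3]
  row2 -= 4·row0 → [0,-12,-11]
  row2 -= 4·row1 → [0,0,1]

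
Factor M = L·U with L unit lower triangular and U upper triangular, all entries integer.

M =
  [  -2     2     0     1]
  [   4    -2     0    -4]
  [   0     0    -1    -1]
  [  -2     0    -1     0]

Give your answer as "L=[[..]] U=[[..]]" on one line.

L=[[1,0,0,0],[-2,1,0,0],[0,0,1,0],[1,-1,1,1]] U=[[-2,2,0,1],[0,2,0,-2],[0,0,-1,-1],[0,0,0,-2]]

  row1 -= -2·row0 → [0,2,0,-2]
  row2 -= 0·row0 → [0,0,-1,-1]
  row3 -= 1·row0 → [0,-2,-1,-1]
  row2 -= 0·row1 → [0,0,-1,-1]
  row3 -= -1·row1 → [0,0,-1,-3]
  row3 -= 1·row2 → [0,0,0,-2]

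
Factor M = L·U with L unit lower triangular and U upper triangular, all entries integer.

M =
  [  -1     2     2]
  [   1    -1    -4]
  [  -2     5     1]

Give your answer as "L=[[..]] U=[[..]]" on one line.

L=[[1,0,0],[-1,1,0],[2,1,1]] U=[[-1,2,2],[0,1,-2],[0,0,-1]]

  R1 -= -1·R0 → [0,1,-2]
  R2 -= 2·R0 → [0,1,-3]
  R2 -= 1·R1 → [0,0,-1]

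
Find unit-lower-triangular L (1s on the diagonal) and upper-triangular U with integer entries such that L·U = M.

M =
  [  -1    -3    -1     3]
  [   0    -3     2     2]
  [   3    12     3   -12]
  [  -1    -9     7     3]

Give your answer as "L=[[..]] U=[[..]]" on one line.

  r1 -= 0·r0 → [0,-3,2,2]
  r2 -= -3·r0 → [0,3,0,-3]
  r3 -= 1·r0 → [0,-6,8,0]
  r2 -= -1·r1 → [0,0,2,-1]
  r3 -= 2·r1 → [0,0,4,-4]
  r3 -= 2·r2 → [0,0,0,-2]

L=[[1,0,0,0],[0,1,0,0],[-3,-1,1,0],[1,2,2,1]] U=[[-1,-3,-1,3],[0,-3,2,2],[0,0,2,-1],[0,0,0,-2]]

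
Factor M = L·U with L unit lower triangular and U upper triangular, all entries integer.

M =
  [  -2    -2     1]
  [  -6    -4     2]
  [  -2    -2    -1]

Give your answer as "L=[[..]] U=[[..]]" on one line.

  r1 -= 3·r0 → [0,2,-1]
  r2 -= 1·r0 → [0,0,-2]
  r2 -= 0·r1 → [0,0,-2]

L=[[1,0,0],[3,1,0],[1,0,1]] U=[[-2,-2,1],[0,2,-1],[0,0,-2]]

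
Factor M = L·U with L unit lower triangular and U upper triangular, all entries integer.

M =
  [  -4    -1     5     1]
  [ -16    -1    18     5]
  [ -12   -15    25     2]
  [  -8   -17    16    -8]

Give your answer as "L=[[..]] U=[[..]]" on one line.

L=[[1,0,0,0],[4,1,0,0],[3,-4,1,0],[2,-5,-2,1]] U=[[-4,-1,5,1],[0,3,-2,1],[0,0,2,3],[0,0,0,1]]

  row1 -= 4·row0 → [0,3,-2,1]
  row2 -= 3·row0 → [0,-12,10,-1]
  row3 -= 2·row0 → [0,-15,6,-10]
  row2 -= -4·row1 → [0,0,2,3]
  row3 -= -5·row1 → [0,0,-4,-5]
  row3 -= -2·row2 → [0,0,0,1]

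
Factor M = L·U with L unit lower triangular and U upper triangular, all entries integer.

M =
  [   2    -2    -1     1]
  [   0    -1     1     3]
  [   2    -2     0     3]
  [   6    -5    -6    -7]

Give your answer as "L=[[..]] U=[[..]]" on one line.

L=[[1,0,0,0],[0,1,0,0],[1,0,1,0],[3,-1,-2,1]] U=[[2,-2,-1,1],[0,-1,1,3],[0,0,1,2],[0,0,0,-3]]

  R1 -= 0·R0 → [0,-1,1,3]
  R2 -= 1·R0 → [0,0,1,2]
  R3 -= 3·R0 → [0,1,-3,-10]
  R2 -= 0·R1 → [0,0,1,2]
  R3 -= -1·R1 → [0,0,-2,-7]
  R3 -= -2·R2 → [0,0,0,-3]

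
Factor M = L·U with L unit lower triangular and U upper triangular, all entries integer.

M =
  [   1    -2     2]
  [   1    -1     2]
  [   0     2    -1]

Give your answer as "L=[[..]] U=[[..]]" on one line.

L=[[1,0,0],[1,1,0],[0,2,1]] U=[[1,-2,2],[0,1,0],[0,0,-1]]

  R1 -= 1·R0 → [0,1,0]
  R2 -= 0·R0 → [0,2,-1]
  R2 -= 2·R1 → [0,0,-1]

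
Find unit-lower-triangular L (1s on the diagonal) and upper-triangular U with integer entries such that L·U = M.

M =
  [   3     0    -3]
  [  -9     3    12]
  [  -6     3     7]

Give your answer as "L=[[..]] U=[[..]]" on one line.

  R1 -= -3·R0 → [0,3,3]
  R2 -= -2·R0 → [0,3,1]
  R2 -= 1·R1 → [0,0,-2]

L=[[1,0,0],[-3,1,0],[-2,1,1]] U=[[3,0,-3],[0,3,3],[0,0,-2]]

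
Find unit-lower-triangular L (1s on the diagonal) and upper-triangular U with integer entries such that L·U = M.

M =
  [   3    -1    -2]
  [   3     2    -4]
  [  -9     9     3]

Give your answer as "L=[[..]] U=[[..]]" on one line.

  r1 -= 1·r0 → [0,3,-2]
  r2 -= -3·r0 → [0,6,-3]
  r2 -= 2·r1 → [0,0,1]

L=[[1,0,0],[1,1,0],[-3,2,1]] U=[[3,-1,-2],[0,3,-2],[0,0,1]]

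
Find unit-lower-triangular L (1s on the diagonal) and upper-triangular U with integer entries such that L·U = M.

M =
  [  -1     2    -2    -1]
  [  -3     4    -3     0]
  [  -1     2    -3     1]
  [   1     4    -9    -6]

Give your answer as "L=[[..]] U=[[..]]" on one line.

L=[[1,0,0,0],[3,1,0,0],[1,0,1,0],[-1,-3,2,1]] U=[[-1,2,-2,-1],[0,-2,3,3],[0,0,-1,2],[0,0,0,-2]]

  r1 -= 3·r0 → [0,-2,3,3]
  r2 -= 1·r0 → [0,0,-1,2]
  r3 -= -1·r0 → [0,6,-11,-7]
  r2 -= 0·r1 → [0,0,-1,2]
  r3 -= -3·r1 → [0,0,-2,2]
  r3 -= 2·r2 → [0,0,0,-2]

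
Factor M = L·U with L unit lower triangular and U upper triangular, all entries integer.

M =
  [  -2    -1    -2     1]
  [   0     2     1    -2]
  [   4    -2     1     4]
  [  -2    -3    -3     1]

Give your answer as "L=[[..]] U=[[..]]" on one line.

L=[[1,0,0,0],[0,1,0,0],[-2,-2,1,0],[1,-1,0,1]] U=[[-2,-1,-2,1],[0,2,1,-2],[0,0,-1,2],[0,0,0,-2]]

  row1 -= 0·row0 → [0,2,1,-2]
  row2 -= -2·row0 → [0,-4,-3,6]
  row3 -= 1·row0 → [0,-2,-1,0]
  row2 -= -2·row1 → [0,0,-1,2]
  row3 -= -1·row1 → [0,0,0,-2]
  row3 -= 0·row2 → [0,0,0,-2]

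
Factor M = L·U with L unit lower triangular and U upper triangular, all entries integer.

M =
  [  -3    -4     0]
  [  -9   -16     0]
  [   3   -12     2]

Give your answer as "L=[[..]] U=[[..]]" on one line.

L=[[1,0,0],[3,1,0],[-1,4,1]] U=[[-3,-4,0],[0,-4,0],[0,0,2]]

  row1 -= 3·row0 → [0,-4,0]
  row2 -= -1·row0 → [0,-16,2]
  row2 -= 4·row1 → [0,0,2]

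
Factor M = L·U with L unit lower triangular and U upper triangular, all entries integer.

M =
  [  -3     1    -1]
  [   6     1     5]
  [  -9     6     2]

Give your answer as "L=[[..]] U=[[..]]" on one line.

L=[[1,0,0],[-2,1,0],[3,1,1]] U=[[-3,1,-1],[0,3,3],[0,0,2]]

  row1 -= -2·row0 → [0,3,3]
  row2 -= 3·row0 → [0,3,5]
  row2 -= 1·row1 → [0,0,2]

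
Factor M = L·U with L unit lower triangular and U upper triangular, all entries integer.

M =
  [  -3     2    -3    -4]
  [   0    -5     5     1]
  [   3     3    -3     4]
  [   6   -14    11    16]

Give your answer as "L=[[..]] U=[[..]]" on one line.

L=[[1,0,0,0],[0,1,0,0],[-1,-1,1,0],[-2,2,5,1]] U=[[-3,2,-3,-4],[0,-5,5,1],[0,0,-1,1],[0,0,0,1]]

  row1 -= 0·row0 → [0,-5,5,1]
  row2 -= -1·row0 → [0,5,-6,0]
  row3 -= -2·row0 → [0,-10,5,8]
  row2 -= -1·row1 → [0,0,-1,1]
  row3 -= 2·row1 → [0,0,-5,6]
  row3 -= 5·row2 → [0,0,0,1]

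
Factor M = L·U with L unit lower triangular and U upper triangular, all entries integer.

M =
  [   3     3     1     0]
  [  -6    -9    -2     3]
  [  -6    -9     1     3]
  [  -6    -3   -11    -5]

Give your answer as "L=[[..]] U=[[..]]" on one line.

  r1 -= -2·r0 → [0,-3,0,3]
  r2 -= -2·r0 → [0,-3,3,3]
  r3 -= -2·r0 → [0,3,-9,-5]
  r2 -= 1·r1 → [0,0,3,0]
  r3 -= -1·r1 → [0,0,-9,-2]
  r3 -= -3·r2 → [0,0,0,-2]

L=[[1,0,0,0],[-2,1,0,0],[-2,1,1,0],[-2,-1,-3,1]] U=[[3,3,1,0],[0,-3,0,3],[0,0,3,0],[0,0,0,-2]]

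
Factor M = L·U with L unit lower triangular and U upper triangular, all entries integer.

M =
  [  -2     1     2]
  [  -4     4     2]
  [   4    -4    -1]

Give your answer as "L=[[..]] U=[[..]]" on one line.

  row1 -= 2·row0 → [0,2,-2]
  row2 -= -2·row0 → [0,-2,3]
  row2 -= -1·row1 → [0,0,1]

L=[[1,0,0],[2,1,0],[-2,-1,1]] U=[[-2,1,2],[0,2,-2],[0,0,1]]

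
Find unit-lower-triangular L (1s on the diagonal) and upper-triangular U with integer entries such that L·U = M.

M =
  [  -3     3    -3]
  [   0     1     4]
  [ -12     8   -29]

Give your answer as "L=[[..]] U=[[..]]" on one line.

L=[[1,0,0],[0,1,0],[4,-4,1]] U=[[-3,3,-3],[0,1,4],[0,0,-1]]

  r1 -= 0·r0 → [0,1,4]
  r2 -= 4·r0 → [0,-4,-17]
  r2 -= -4·r1 → [0,0,-1]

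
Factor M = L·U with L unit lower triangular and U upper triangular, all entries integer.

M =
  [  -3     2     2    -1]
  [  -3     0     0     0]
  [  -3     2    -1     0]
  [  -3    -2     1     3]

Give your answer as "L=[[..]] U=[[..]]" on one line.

L=[[1,0,0,0],[1,1,0,0],[1,0,1,0],[1,2,-1,1]] U=[[-3,2,2,-1],[0,-2,-2,1],[0,0,-3,1],[0,0,0,3]]

  row1 -= 1·row0 → [0,-2,-2,1]
  row2 -= 1·row0 → [0,0,-3,1]
  row3 -= 1·row0 → [0,-4,-1,4]
  row2 -= 0·row1 → [0,0,-3,1]
  row3 -= 2·row1 → [0,0,3,2]
  row3 -= -1·row2 → [0,0,0,3]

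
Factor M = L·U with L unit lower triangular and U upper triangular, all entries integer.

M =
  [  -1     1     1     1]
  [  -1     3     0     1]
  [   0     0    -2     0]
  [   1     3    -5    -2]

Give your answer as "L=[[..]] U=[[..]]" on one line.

L=[[1,0,0,0],[1,1,0,0],[0,0,1,0],[-1,2,1,1]] U=[[-1,1,1,1],[0,2,-1,0],[0,0,-2,0],[0,0,0,-1]]

  R1 -= 1·R0 → [0,2,-1,0]
  R2 -= 0·R0 → [0,0,-2,0]
  R3 -= -1·R0 → [0,4,-4,-1]
  R2 -= 0·R1 → [0,0,-2,0]
  R3 -= 2·R1 → [0,0,-2,-1]
  R3 -= 1·R2 → [0,0,0,-1]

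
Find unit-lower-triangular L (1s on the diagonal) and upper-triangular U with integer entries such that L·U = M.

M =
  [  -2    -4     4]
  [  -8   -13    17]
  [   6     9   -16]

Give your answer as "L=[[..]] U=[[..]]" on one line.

L=[[1,0,0],[4,1,0],[-3,-1,1]] U=[[-2,-4,4],[0,3,1],[0,0,-3]]

  R1 -= 4·R0 → [0,3,1]
  R2 -= -3·R0 → [0,-3,-4]
  R2 -= -1·R1 → [0,0,-3]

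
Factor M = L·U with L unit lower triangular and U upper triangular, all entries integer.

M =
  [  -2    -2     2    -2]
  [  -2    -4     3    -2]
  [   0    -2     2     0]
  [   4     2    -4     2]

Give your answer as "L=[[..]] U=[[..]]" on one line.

L=[[1,0,0,0],[1,1,0,0],[0,1,1,0],[-2,1,-1,1]] U=[[-2,-2,2,-2],[0,-2,1,0],[0,0,1,0],[0,0,0,-2]]

  row1 -= 1·row0 → [0,-2,1,0]
  row2 -= 0·row0 → [0,-2,2,0]
  row3 -= -2·row0 → [0,-2,0,-2]
  row2 -= 1·row1 → [0,0,1,0]
  row3 -= 1·row1 → [0,0,-1,-2]
  row3 -= -1·row2 → [0,0,0,-2]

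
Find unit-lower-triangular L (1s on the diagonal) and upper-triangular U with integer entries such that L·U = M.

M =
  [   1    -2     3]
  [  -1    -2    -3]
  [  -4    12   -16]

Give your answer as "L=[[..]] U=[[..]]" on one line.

  row1 -= -1·row0 → [0,-4,0]
  row2 -= -4·row0 → [0,4,-4]
  row2 -= -1·row1 → [0,0,-4]

L=[[1,0,0],[-1,1,0],[-4,-1,1]] U=[[1,-2,3],[0,-4,0],[0,0,-4]]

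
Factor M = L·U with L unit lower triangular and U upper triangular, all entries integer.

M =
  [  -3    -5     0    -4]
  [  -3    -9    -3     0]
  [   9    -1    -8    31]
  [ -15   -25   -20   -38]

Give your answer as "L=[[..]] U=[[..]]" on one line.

L=[[1,0,0,0],[1,1,0,0],[-3,4,1,0],[5,0,-5,1]] U=[[-3,-5,0,-4],[0,-4,-3,4],[0,0,4,3],[0,0,0,-3]]

  row1 -= 1·row0 → [0,-4,-3,4]
  row2 -= -3·row0 → [0,-16,-8,19]
  row3 -= 5·row0 → [0,0,-20,-18]
  row2 -= 4·row1 → [0,0,4,3]
  row3 -= 0·row1 → [0,0,-20,-18]
  row3 -= -5·row2 → [0,0,0,-3]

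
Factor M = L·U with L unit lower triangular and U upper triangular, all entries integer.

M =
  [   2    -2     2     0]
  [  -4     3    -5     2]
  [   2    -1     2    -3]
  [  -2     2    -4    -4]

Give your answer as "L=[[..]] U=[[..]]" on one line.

L=[[1,0,0,0],[-2,1,0,0],[1,-1,1,0],[-1,0,2,1]] U=[[2,-2,2,0],[0,-1,-1,2],[0,0,-1,-1],[0,0,0,-2]]

  row1 -= -2·row0 → [0,-1,-1,2]
  row2 -= 1·row0 → [0,1,0,-3]
  row3 -= -1·row0 → [0,0,-2,-4]
  row2 -= -1·row1 → [0,0,-1,-1]
  row3 -= 0·row1 → [0,0,-2,-4]
  row3 -= 2·row2 → [0,0,0,-2]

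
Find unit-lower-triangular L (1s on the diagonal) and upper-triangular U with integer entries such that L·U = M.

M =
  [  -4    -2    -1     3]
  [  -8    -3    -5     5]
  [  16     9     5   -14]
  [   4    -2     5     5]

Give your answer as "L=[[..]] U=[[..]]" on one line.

L=[[1,0,0,0],[2,1,0,0],[-4,1,1,0],[-1,-4,-2,1]] U=[[-4,-2,-1,3],[0,1,-3,-1],[0,0,4,-1],[0,0,0,2]]

  r1 -= 2·r0 → [0,1,-3,-1]
  r2 -= -4·r0 → [0,1,1,-2]
  r3 -= -1·r0 → [0,-4,4,8]
  r2 -= 1·r1 → [0,0,4,-1]
  r3 -= -4·r1 → [0,0,-8,4]
  r3 -= -2·r2 → [0,0,0,2]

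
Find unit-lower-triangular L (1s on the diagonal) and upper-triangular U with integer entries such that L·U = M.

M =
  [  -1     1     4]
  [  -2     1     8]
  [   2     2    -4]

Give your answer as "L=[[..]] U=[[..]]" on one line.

L=[[1,0,0],[2,1,0],[-2,-4,1]] U=[[-1,1,4],[0,-1,0],[0,0,4]]

  R1 -= 2·R0 → [0,-1,0]
  R2 -= -2·R0 → [0,4,4]
  R2 -= -4·R1 → [0,0,4]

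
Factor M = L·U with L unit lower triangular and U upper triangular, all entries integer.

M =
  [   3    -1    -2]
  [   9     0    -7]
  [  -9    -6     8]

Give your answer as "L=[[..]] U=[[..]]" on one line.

  row1 -= 3·row0 → [0,3,-1]
  row2 -= -3·row0 → [0,-9,2]
  row2 -= -3·row1 → [0,0,-1]

L=[[1,0,0],[3,1,0],[-3,-3,1]] U=[[3,-1,-2],[0,3,-1],[0,0,-1]]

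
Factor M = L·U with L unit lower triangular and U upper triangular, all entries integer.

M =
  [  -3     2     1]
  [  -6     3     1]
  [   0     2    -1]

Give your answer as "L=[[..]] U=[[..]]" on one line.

L=[[1,0,0],[2,1,0],[0,-2,1]] U=[[-3,2,1],[0,-1,-1],[0,0,-3]]

  row1 -= 2·row0 → [0,-1,-1]
  row2 -= 0·row0 → [0,2,-1]
  row2 -= -2·row1 → [0,0,-3]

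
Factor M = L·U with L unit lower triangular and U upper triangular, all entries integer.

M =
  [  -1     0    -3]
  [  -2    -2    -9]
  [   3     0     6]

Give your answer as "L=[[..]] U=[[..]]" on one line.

L=[[1,0,0],[2,1,0],[-3,0,1]] U=[[-1,0,-3],[0,-2,-3],[0,0,-3]]

  r1 -= 2·r0 → [0,-2,-3]
  r2 -= -3·r0 → [0,0,-3]
  r2 -= 0·r1 → [0,0,-3]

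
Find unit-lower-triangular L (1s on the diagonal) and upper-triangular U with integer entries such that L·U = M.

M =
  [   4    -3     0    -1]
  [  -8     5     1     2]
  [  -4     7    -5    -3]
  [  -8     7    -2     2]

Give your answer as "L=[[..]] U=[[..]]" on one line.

L=[[1,0,0,0],[-2,1,0,0],[-1,-4,1,0],[-2,-1,1,1]] U=[[4,-3,0,-1],[0,-1,1,0],[0,0,-1,-4],[0,0,0,4]]

  R1 -= -2·R0 → [0,-1,1,0]
  R2 -= -1·R0 → [0,4,-5,-4]
  R3 -= -2·R0 → [0,1,-2,0]
  R2 -= -4·R1 → [0,0,-1,-4]
  R3 -= -1·R1 → [0,0,-1,0]
  R3 -= 1·R2 → [0,0,0,4]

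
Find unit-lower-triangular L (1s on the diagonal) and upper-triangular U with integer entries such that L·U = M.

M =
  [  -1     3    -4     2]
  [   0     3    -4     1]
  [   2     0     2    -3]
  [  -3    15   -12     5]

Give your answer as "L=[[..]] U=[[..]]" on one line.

  r1 -= 0·r0 → [0,3,-4,1]
  r2 -= -2·r0 → [0,6,-6,1]
  r3 -= 3·r0 → [0,6,0,-1]
  r2 -= 2·r1 → [0,0,2,-1]
  r3 -= 2·r1 → [0,0,8,-3]
  r3 -= 4·r2 → [0,0,0,1]

L=[[1,0,0,0],[0,1,0,0],[-2,2,1,0],[3,2,4,1]] U=[[-1,3,-4,2],[0,3,-4,1],[0,0,2,-1],[0,0,0,1]]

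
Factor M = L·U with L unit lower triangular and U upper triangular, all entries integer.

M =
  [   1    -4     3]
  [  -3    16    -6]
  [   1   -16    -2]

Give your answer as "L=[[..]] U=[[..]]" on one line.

  R1 -= -3·R0 → [0,4,3]
  R2 -= 1·R0 → [0,-12,-5]
  R2 -= -3·R1 → [0,0,4]

L=[[1,0,0],[-3,1,0],[1,-3,1]] U=[[1,-4,3],[0,4,3],[0,0,4]]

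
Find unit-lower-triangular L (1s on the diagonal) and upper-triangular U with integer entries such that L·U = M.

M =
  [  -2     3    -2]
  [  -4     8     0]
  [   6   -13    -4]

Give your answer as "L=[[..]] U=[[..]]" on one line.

  row1 -= 2·row0 → [0,2,4]
  row2 -= -3·row0 → [0,-4,-10]
  row2 -= -2·row1 → [0,0,-2]

L=[[1,0,0],[2,1,0],[-3,-2,1]] U=[[-2,3,-2],[0,2,4],[0,0,-2]]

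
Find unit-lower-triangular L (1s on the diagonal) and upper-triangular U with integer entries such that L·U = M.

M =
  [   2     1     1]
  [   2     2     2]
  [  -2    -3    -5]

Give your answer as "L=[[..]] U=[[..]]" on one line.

L=[[1,0,0],[1,1,0],[-1,-2,1]] U=[[2,1,1],[0,1,1],[0,0,-2]]

  R1 -= 1·R0 → [0,1,1]
  R2 -= -1·R0 → [0,-2,-4]
  R2 -= -2·R1 → [0,0,-2]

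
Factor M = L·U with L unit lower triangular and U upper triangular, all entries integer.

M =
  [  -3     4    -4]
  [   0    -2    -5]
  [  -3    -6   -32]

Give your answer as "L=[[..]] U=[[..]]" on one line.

L=[[1,0,0],[0,1,0],[1,5,1]] U=[[-3,4,-4],[0,-2,-5],[0,0,-3]]

  r1 -= 0·r0 → [0,-2,-5]
  r2 -= 1·r0 → [0,-10,-28]
  r2 -= 5·r1 → [0,0,-3]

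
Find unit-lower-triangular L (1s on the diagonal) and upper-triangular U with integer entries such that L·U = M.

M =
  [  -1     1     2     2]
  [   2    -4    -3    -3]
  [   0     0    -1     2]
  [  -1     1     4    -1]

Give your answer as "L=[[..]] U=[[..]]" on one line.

  r1 -= -2·r0 → [0,-2,1,1]
  r2 -= 0·r0 → [0,0,-1,2]
  r3 -= 1·r0 → [0,0,2,-3]
  r2 -= 0·r1 → [0,0,-1,2]
  r3 -= 0·r1 → [0,0,2,-3]
  r3 -= -2·r2 → [0,0,0,1]

L=[[1,0,0,0],[-2,1,0,0],[0,0,1,0],[1,0,-2,1]] U=[[-1,1,2,2],[0,-2,1,1],[0,0,-1,2],[0,0,0,1]]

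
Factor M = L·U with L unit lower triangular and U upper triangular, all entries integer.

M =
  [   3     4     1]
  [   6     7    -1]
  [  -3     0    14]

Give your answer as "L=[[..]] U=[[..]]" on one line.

L=[[1,0,0],[2,1,0],[-1,-4,1]] U=[[3,4,1],[0,-1,-3],[0,0,3]]

  row1 -= 2·row0 → [0,-1,-3]
  row2 -= -1·row0 → [0,4,15]
  row2 -= -4·row1 → [0,0,3]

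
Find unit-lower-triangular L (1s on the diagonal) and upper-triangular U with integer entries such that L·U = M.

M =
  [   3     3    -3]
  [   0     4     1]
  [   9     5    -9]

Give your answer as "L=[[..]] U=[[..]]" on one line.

  R1 -= 0·R0 → [0,4,1]
  R2 -= 3·R0 → [0,-4,0]
  R2 -= -1·R1 → [0,0,1]

L=[[1,0,0],[0,1,0],[3,-1,1]] U=[[3,3,-3],[0,4,1],[0,0,1]]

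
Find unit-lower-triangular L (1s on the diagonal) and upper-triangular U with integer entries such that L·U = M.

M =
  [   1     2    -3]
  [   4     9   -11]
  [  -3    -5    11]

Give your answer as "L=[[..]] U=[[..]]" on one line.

L=[[1,0,0],[4,1,0],[-3,1,1]] U=[[1,2,-3],[0,1,1],[0,0,1]]

  row1 -= 4·row0 → [0,1,1]
  row2 -= -3·row0 → [0,1,2]
  row2 -= 1·row1 → [0,0,1]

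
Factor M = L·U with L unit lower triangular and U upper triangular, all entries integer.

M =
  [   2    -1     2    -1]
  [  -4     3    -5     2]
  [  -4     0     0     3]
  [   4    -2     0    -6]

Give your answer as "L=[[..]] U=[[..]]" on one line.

L=[[1,0,0,0],[-2,1,0,0],[-2,-2,1,0],[2,0,-2,1]] U=[[2,-1,2,-1],[0,1,-1,0],[0,0,2,1],[0,0,0,-2]]

  R1 -= -2·R0 → [0,1,-1,0]
  R2 -= -2·R0 → [0,-2,4,1]
  R3 -= 2·R0 → [0,0,-4,-4]
  R2 -= -2·R1 → [0,0,2,1]
  R3 -= 0·R1 → [0,0,-4,-4]
  R3 -= -2·R2 → [0,0,0,-2]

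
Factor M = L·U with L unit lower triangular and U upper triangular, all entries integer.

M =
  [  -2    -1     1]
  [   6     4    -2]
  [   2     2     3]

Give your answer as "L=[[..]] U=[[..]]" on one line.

  r1 -= -3·r0 → [0,1,1]
  r2 -= -1·r0 → [0,1,4]
  r2 -= 1·r1 → [0,0,3]

L=[[1,0,0],[-3,1,0],[-1,1,1]] U=[[-2,-1,1],[0,1,1],[0,0,3]]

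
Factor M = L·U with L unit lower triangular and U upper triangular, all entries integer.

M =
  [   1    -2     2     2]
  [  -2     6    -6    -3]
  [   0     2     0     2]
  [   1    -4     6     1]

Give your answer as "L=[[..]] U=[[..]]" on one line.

L=[[1,0,0,0],[-2,1,0,0],[0,1,1,0],[1,-1,1,1]] U=[[1,-2,2,2],[0,2,-2,1],[0,0,2,1],[0,0,0,-1]]

  R1 -= -2·R0 → [0,2,-2,1]
  R2 -= 0·R0 → [0,2,0,2]
  R3 -= 1·R0 → [0,-2,4,-1]
  R2 -= 1·R1 → [0,0,2,1]
  R3 -= -1·R1 → [0,0,2,0]
  R3 -= 1·R2 → [0,0,0,-1]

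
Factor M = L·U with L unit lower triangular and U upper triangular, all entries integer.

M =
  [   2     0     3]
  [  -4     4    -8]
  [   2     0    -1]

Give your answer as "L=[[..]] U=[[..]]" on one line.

  R1 -= -2·R0 → [0,4,-2]
  R2 -= 1·R0 → [0,0,-4]
  R2 -= 0·R1 → [0,0,-4]

L=[[1,0,0],[-2,1,0],[1,0,1]] U=[[2,0,3],[0,4,-2],[0,0,-4]]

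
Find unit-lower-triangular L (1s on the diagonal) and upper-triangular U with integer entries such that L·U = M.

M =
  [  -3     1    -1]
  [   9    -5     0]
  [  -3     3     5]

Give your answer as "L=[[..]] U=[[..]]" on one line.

L=[[1,0,0],[-3,1,0],[1,-1,1]] U=[[-3,1,-1],[0,-2,-3],[0,0,3]]

  r1 -= -3·r0 → [0,-2,-3]
  r2 -= 1·r0 → [0,2,6]
  r2 -= -1·r1 → [0,0,3]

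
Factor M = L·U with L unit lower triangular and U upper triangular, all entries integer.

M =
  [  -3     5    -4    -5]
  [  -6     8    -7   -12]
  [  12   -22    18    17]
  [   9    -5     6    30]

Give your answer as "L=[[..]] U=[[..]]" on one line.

L=[[1,0,0,0],[2,1,0,0],[-4,1,1,0],[-3,-5,-1,1]] U=[[-3,5,-4,-5],[0,-2,1,-2],[0,0,1,-1],[0,0,0,4]]

  r1 -= 2·r0 → [0,-2,1,-2]
  r2 -= -4·r0 → [0,-2,2,-3]
  r3 -= -3·r0 → [0,10,-6,15]
  r2 -= 1·r1 → [0,0,1,-1]
  r3 -= -5·r1 → [0,0,-1,5]
  r3 -= -1·r2 → [0,0,0,4]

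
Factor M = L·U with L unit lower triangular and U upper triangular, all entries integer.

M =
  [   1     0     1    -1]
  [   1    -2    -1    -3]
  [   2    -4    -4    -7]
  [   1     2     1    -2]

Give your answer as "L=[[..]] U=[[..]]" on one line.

  row1 -= 1·row0 → [0,-2,-2,-2]
  row2 -= 2·row0 → [0,-4,-6,-5]
  row3 -= 1·row0 → [0,2,0,-1]
  row2 -= 2·row1 → [0,0,-2,-1]
  row3 -= -1·row1 → [0,0,-2,-3]
  row3 -= 1·row2 → [0,0,0,-2]

L=[[1,0,0,0],[1,1,0,0],[2,2,1,0],[1,-1,1,1]] U=[[1,0,1,-1],[0,-2,-2,-2],[0,0,-2,-1],[0,0,0,-2]]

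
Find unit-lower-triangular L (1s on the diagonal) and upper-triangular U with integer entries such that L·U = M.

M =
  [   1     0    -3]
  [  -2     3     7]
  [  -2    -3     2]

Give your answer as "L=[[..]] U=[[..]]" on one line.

L=[[1,0,0],[-2,1,0],[-2,-1,1]] U=[[1,0,-3],[0,3,1],[0,0,-3]]

  r1 -= -2·r0 → [0,3,1]
  r2 -= -2·r0 → [0,-3,-4]
  r2 -= -1·r1 → [0,0,-3]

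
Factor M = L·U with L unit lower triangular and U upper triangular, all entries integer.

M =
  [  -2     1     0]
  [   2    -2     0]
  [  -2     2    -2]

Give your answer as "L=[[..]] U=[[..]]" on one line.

  row1 -= -1·row0 → [0,-1,0]
  row2 -= 1·row0 → [0,1,-2]
  row2 -= -1·row1 → [0,0,-2]

L=[[1,0,0],[-1,1,0],[1,-1,1]] U=[[-2,1,0],[0,-1,0],[0,0,-2]]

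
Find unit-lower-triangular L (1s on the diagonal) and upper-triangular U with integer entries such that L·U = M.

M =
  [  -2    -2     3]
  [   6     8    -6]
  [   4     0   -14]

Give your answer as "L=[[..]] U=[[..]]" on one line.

L=[[1,0,0],[-3,1,0],[-2,-2,1]] U=[[-2,-2,3],[0,2,3],[0,0,-2]]

  row1 -= -3·row0 → [0,2,3]
  row2 -= -2·row0 → [0,-4,-8]
  row2 -= -2·row1 → [0,0,-2]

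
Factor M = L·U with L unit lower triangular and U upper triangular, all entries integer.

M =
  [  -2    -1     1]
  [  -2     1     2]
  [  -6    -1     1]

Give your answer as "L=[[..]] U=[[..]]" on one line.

  r1 -= 1·r0 → [0,2,1]
  r2 -= 3·r0 → [0,2,-2]
  r2 -= 1·r1 → [0,0,-3]

L=[[1,0,0],[1,1,0],[3,1,1]] U=[[-2,-1,1],[0,2,1],[0,0,-3]]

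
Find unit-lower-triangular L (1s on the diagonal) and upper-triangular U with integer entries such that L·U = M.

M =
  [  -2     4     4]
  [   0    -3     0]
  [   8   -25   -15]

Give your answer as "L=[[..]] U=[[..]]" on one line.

L=[[1,0,0],[0,1,0],[-4,3,1]] U=[[-2,4,4],[0,-3,0],[0,0,1]]

  R1 -= 0·R0 → [0,-3,0]
  R2 -= -4·R0 → [0,-9,1]
  R2 -= 3·R1 → [0,0,1]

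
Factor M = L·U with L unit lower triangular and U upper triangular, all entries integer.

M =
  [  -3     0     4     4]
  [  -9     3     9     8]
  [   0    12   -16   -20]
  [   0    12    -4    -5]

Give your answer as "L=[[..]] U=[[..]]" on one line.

L=[[1,0,0,0],[3,1,0,0],[0,4,1,0],[0,4,-2,1]] U=[[-3,0,4,4],[0,3,-3,-4],[0,0,-4,-4],[0,0,0,3]]

  R1 -= 3·R0 → [0,3,-3,-4]
  R2 -= 0·R0 → [0,12,-16,-20]
  R3 -= 0·R0 → [0,12,-4,-5]
  R2 -= 4·R1 → [0,0,-4,-4]
  R3 -= 4·R1 → [0,0,8,11]
  R3 -= -2·R2 → [0,0,0,3]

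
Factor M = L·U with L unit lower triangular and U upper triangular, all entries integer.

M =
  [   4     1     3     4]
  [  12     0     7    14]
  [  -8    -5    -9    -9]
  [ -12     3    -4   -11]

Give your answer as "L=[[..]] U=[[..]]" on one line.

L=[[1,0,0,0],[3,1,0,0],[-2,1,1,0],[-3,-2,-1,1]] U=[[4,1,3,4],[0,-3,-2,2],[0,0,-1,-3],[0,0,0,2]]

  R1 -= 3·R0 → [0,-3,-2,2]
  R2 -= -2·R0 → [0,-3,-3,-1]
  R3 -= -3·R0 → [0,6,5,1]
  R2 -= 1·R1 → [0,0,-1,-3]
  R3 -= -2·R1 → [0,0,1,5]
  R3 -= -1·R2 → [0,0,0,2]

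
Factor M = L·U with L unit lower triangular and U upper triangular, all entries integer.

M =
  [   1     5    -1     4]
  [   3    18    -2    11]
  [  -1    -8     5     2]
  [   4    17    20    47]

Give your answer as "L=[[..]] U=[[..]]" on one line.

L=[[1,0,0,0],[3,1,0,0],[-1,-1,1,0],[4,-1,5,1]] U=[[1,5,-1,4],[0,3,1,-1],[0,0,5,5],[0,0,0,5]]

  R1 -= 3·R0 → [0,3,1,-1]
  R2 -= -1·R0 → [0,-3,4,6]
  R3 -= 4·R0 → [0,-3,24,31]
  R2 -= -1·R1 → [0,0,5,5]
  R3 -= -1·R1 → [0,0,25,30]
  R3 -= 5·R2 → [0,0,0,5]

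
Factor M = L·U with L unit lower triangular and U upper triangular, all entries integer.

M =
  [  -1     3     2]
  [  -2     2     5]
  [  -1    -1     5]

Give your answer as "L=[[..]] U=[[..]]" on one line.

  row1 -= 2·row0 → [0,-4,1]
  row2 -= 1·row0 → [0,-4,3]
  row2 -= 1·row1 → [0,0,2]

L=[[1,0,0],[2,1,0],[1,1,1]] U=[[-1,3,2],[0,-4,1],[0,0,2]]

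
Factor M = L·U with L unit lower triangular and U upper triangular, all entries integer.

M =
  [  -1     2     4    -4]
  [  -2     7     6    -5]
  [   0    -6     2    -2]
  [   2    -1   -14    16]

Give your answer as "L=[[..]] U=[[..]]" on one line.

  R1 -= 2·R0 → [0,3,-2,3]
  R2 -= 0·R0 → [0,-6,2,-2]
  R3 -= -2·R0 → [0,3,-6,8]
  R2 -= -2·R1 → [0,0,-2,4]
  R3 -= 1·R1 → [0,0,-4,5]
  R3 -= 2·R2 → [0,0,0,-3]

L=[[1,0,0,0],[2,1,0,0],[0,-2,1,0],[-2,1,2,1]] U=[[-1,2,4,-4],[0,3,-2,3],[0,0,-2,4],[0,0,0,-3]]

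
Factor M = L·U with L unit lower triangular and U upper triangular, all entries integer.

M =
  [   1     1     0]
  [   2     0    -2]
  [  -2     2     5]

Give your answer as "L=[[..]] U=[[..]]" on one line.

  R1 -= 2·R0 → [0,-2,-2]
  R2 -= -2·R0 → [0,4,5]
  R2 -= -2·R1 → [0,0,1]

L=[[1,0,0],[2,1,0],[-2,-2,1]] U=[[1,1,0],[0,-2,-2],[0,0,1]]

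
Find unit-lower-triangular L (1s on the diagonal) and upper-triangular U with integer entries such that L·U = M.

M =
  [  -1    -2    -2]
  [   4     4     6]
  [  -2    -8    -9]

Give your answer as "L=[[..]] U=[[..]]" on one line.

L=[[1,0,0],[-4,1,0],[2,1,1]] U=[[-1,-2,-2],[0,-4,-2],[0,0,-3]]

  R1 -= -4·R0 → [0,-4,-2]
  R2 -= 2·R0 → [0,-4,-5]
  R2 -= 1·R1 → [0,0,-3]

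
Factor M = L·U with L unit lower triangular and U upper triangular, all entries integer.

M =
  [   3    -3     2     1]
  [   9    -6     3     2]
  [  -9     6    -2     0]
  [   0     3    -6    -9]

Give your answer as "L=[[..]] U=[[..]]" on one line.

  R1 -= 3·R0 → [0,3,-3,-1]
  R2 -= -3·R0 → [0,-3,4,3]
  R3 -= 0·R0 → [0,3,-6,-9]
  R2 -= -1·R1 → [0,0,1,2]
  R3 -= 1·R1 → [0,0,-3,-8]
  R3 -= -3·R2 → [0,0,0,-2]

L=[[1,0,0,0],[3,1,0,0],[-3,-1,1,0],[0,1,-3,1]] U=[[3,-3,2,1],[0,3,-3,-1],[0,0,1,2],[0,0,0,-2]]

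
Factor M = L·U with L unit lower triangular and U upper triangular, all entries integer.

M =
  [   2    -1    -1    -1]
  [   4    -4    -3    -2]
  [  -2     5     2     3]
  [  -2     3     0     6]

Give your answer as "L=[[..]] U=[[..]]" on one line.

L=[[1,0,0,0],[2,1,0,0],[-1,-2,1,0],[-1,-1,2,1]] U=[[2,-1,-1,-1],[0,-2,-1,0],[0,0,-1,2],[0,0,0,1]]

  row1 -= 2·row0 → [0,-2,-1,0]
  row2 -= -1·row0 → [0,4,1,2]
  row3 -= -1·row0 → [0,2,-1,5]
  row2 -= -2·row1 → [0,0,-1,2]
  row3 -= -1·row1 → [0,0,-2,5]
  row3 -= 2·row2 → [0,0,0,1]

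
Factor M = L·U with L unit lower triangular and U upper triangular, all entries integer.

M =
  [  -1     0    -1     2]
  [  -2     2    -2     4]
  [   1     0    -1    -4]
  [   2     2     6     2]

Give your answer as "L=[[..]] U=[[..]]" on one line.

L=[[1,0,0,0],[2,1,0,0],[-1,0,1,0],[-2,1,-2,1]] U=[[-1,0,-1,2],[0,2,0,0],[0,0,-2,-2],[0,0,0,2]]

  r1 -= 2·r0 → [0,2,0,0]
  r2 -= -1·r0 → [0,0,-2,-2]
  r3 -= -2·r0 → [0,2,4,6]
  r2 -= 0·r1 → [0,0,-2,-2]
  r3 -= 1·r1 → [0,0,4,6]
  r3 -= -2·r2 → [0,0,0,2]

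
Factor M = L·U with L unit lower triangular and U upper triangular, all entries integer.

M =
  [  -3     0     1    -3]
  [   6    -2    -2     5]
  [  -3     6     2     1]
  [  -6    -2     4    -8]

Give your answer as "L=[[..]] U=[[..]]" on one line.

  row1 -= -2·row0 → [0,-2,0,-1]
  row2 -= 1·row0 → [0,6,1,4]
  row3 -= 2·row0 → [0,-2,2,-2]
  row2 -= -3·row1 → [0,0,1,1]
  row3 -= 1·row1 → [0,0,2,-1]
  row3 -= 2·row2 → [0,0,0,-3]

L=[[1,0,0,0],[-2,1,0,0],[1,-3,1,0],[2,1,2,1]] U=[[-3,0,1,-3],[0,-2,0,-1],[0,0,1,1],[0,0,0,-3]]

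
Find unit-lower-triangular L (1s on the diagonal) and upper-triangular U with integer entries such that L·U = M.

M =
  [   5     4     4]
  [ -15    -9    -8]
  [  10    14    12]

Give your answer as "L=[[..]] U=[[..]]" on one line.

L=[[1,0,0],[-3,1,0],[2,2,1]] U=[[5,4,4],[0,3,4],[0,0,-4]]

  row1 -= -3·row0 → [0,3,4]
  row2 -= 2·row0 → [0,6,4]
  row2 -= 2·row1 → [0,0,-4]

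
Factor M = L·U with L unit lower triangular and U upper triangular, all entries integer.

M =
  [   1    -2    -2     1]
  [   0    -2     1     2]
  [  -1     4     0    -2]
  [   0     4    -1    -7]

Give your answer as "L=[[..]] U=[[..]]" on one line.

  R1 -= 0·R0 → [0,-2,1,2]
  R2 -= -1·R0 → [0,2,-2,-1]
  R3 -= 0·R0 → [0,4,-1,-7]
  R2 -= -1·R1 → [0,0,-1,1]
  R3 -= -2·R1 → [0,0,1,-3]
  R3 -= -1·R2 → [0,0,0,-2]

L=[[1,0,0,0],[0,1,0,0],[-1,-1,1,0],[0,-2,-1,1]] U=[[1,-2,-2,1],[0,-2,1,2],[0,0,-1,1],[0,0,0,-2]]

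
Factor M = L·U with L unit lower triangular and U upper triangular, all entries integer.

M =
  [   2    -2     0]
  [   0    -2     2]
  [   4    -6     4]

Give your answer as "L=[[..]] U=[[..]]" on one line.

  r1 -= 0·r0 → [0,-2,2]
  r2 -= 2·r0 → [0,-2,4]
  r2 -= 1·r1 → [0,0,2]

L=[[1,0,0],[0,1,0],[2,1,1]] U=[[2,-2,0],[0,-2,2],[0,0,2]]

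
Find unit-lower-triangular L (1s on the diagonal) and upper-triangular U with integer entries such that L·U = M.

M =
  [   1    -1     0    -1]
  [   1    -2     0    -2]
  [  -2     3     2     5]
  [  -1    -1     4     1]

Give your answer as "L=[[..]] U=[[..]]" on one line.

  r1 -= 1·r0 → [0,-1,0,-1]
  r2 -= -2·r0 → [0,1,2,3]
  r3 -= -1·r0 → [0,-2,4,0]
  r2 -= -1·r1 → [0,0,2,2]
  r3 -= 2·r1 → [0,0,4,2]
  r3 -= 2·r2 → [0,0,0,-2]

L=[[1,0,0,0],[1,1,0,0],[-2,-1,1,0],[-1,2,2,1]] U=[[1,-1,0,-1],[0,-1,0,-1],[0,0,2,2],[0,0,0,-2]]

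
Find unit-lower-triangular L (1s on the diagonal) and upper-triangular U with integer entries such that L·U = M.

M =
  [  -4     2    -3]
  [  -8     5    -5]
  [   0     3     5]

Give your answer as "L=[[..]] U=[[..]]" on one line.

L=[[1,0,0],[2,1,0],[0,3,1]] U=[[-4,2,-3],[0,1,1],[0,0,2]]

  R1 -= 2·R0 → [0,1,1]
  R2 -= 0·R0 → [0,3,5]
  R2 -= 3·R1 → [0,0,2]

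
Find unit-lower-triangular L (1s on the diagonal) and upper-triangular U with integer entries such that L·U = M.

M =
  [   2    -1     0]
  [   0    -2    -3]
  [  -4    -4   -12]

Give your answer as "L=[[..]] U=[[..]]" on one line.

  row1 -= 0·row0 → [0,-2,-3]
  row2 -= -2·row0 → [0,-6,-12]
  row2 -= 3·row1 → [0,0,-3]

L=[[1,0,0],[0,1,0],[-2,3,1]] U=[[2,-1,0],[0,-2,-3],[0,0,-3]]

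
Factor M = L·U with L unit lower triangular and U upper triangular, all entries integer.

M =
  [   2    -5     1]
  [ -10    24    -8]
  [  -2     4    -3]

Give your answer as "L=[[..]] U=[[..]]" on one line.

L=[[1,0,0],[-5,1,0],[-1,1,1]] U=[[2,-5,1],[0,-1,-3],[0,0,1]]

  row1 -= -5·row0 → [0,-1,-3]
  row2 -= -1·row0 → [0,-1,-2]
  row2 -= 1·row1 → [0,0,1]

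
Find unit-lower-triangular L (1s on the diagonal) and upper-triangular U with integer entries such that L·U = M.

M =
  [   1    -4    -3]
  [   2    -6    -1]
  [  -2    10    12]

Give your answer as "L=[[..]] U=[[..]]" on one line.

L=[[1,0,0],[2,1,0],[-2,1,1]] U=[[1,-4,-3],[0,2,5],[0,0,1]]

  row1 -= 2·row0 → [0,2,5]
  row2 -= -2·row0 → [0,2,6]
  row2 -= 1·row1 → [0,0,1]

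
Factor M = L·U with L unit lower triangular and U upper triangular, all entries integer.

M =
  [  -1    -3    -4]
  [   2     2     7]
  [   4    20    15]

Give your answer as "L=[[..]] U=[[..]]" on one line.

  row1 -= -2·row0 → [0,-4,-1]
  row2 -= -4·row0 → [0,8,-1]
  row2 -= -2·row1 → [0,0,-3]

L=[[1,0,0],[-2,1,0],[-4,-2,1]] U=[[-1,-3,-4],[0,-4,-1],[0,0,-3]]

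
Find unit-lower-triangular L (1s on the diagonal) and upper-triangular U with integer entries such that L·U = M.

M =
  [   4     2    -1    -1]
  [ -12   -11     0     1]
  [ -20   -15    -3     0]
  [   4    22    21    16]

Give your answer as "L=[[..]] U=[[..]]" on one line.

L=[[1,0,0,0],[-3,1,0,0],[-5,1,1,0],[1,-4,-2,1]] U=[[4,2,-1,-1],[0,-5,-3,-2],[0,0,-5,-3],[0,0,0,3]]

  R1 -= -3·R0 → [0,-5,-3,-2]
  R2 -= -5·R0 → [0,-5,-8,-5]
  R3 -= 1·R0 → [0,20,22,17]
  R2 -= 1·R1 → [0,0,-5,-3]
  R3 -= -4·R1 → [0,0,10,9]
  R3 -= -2·R2 → [0,0,0,3]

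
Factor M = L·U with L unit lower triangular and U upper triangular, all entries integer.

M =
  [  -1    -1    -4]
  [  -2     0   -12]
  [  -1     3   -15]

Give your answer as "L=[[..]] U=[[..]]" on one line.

L=[[1,0,0],[2,1,0],[1,2,1]] U=[[-1,-1,-4],[0,2,-4],[0,0,-3]]

  row1 -= 2·row0 → [0,2,-4]
  row2 -= 1·row0 → [0,4,-11]
  row2 -= 2·row1 → [0,0,-3]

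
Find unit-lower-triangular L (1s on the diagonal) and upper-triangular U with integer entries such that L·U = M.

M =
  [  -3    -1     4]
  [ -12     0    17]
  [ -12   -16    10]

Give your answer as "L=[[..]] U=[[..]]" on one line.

  row1 -= 4·row0 → [0,4,1]
  row2 -= 4·row0 → [0,-12,-6]
  row2 -= -3·row1 → [0,0,-3]

L=[[1,0,0],[4,1,0],[4,-3,1]] U=[[-3,-1,4],[0,4,1],[0,0,-3]]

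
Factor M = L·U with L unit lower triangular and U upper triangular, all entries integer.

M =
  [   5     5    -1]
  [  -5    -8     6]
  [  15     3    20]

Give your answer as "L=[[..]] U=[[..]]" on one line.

L=[[1,0,0],[-1,1,0],[3,4,1]] U=[[5,5,-1],[0,-3,5],[0,0,3]]

  r1 -= -1·r0 → [0,-3,5]
  r2 -= 3·r0 → [0,-12,23]
  r2 -= 4·r1 → [0,0,3]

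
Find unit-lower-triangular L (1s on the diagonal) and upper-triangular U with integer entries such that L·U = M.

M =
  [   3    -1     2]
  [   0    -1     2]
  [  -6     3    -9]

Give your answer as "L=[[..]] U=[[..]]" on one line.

  R1 -= 0·R0 → [0,-1,2]
  R2 -= -2·R0 → [0,1,-5]
  R2 -= -1·R1 → [0,0,-3]

L=[[1,0,0],[0,1,0],[-2,-1,1]] U=[[3,-1,2],[0,-1,2],[0,0,-3]]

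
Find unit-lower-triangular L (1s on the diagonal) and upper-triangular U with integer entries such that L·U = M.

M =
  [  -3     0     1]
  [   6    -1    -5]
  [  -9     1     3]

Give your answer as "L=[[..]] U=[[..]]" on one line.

L=[[1,0,0],[-2,1,0],[3,-1,1]] U=[[-3,0,1],[0,-1,-3],[0,0,-3]]

  R1 -= -2·R0 → [0,-1,-3]
  R2 -= 3·R0 → [0,1,0]
  R2 -= -1·R1 → [0,0,-3]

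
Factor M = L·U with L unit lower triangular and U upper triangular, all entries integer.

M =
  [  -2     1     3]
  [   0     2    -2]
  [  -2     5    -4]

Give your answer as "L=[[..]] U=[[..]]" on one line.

  r1 -= 0·r0 → [0,2,-2]
  r2 -= 1·r0 → [0,4,-7]
  r2 -= 2·r1 → [0,0,-3]

L=[[1,0,0],[0,1,0],[1,2,1]] U=[[-2,1,3],[0,2,-2],[0,0,-3]]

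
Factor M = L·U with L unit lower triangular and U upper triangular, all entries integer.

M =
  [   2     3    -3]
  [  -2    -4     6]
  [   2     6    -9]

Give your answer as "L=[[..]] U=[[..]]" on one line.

  R1 -= -1·R0 → [0,-1,3]
  R2 -= 1·R0 → [0,3,-6]
  R2 -= -3·R1 → [0,0,3]

L=[[1,0,0],[-1,1,0],[1,-3,1]] U=[[2,3,-3],[0,-1,3],[0,0,3]]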